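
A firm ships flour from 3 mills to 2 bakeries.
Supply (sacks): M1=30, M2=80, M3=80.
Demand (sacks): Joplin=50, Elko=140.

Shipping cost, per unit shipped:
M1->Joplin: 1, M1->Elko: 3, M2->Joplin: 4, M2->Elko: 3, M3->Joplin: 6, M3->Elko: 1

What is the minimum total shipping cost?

A cheapest plan:
  M1–Joplin: 30 × 1 = 30
  M2–Joplin: 20 × 4 = 80
  M2–Elko: 60 × 3 = 180
  M3–Elko: 80 × 1 = 80
Total = 30 + 80 + 180 + 80 = 370.
(Supply check: M1 ships 30; M2 ships 80; M3 ships 80.)

370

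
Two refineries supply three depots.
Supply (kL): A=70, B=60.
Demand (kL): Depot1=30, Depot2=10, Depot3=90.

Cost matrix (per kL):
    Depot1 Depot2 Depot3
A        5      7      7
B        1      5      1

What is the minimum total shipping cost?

490

An optimal shipping plan:
  A->Depot1: 30 × 5 = 150
  A->Depot2: 10 × 7 = 70
  A->Depot3: 30 × 7 = 210
  B->Depot3: 60 × 1 = 60
Total = 150 + 70 + 210 + 60 = 490.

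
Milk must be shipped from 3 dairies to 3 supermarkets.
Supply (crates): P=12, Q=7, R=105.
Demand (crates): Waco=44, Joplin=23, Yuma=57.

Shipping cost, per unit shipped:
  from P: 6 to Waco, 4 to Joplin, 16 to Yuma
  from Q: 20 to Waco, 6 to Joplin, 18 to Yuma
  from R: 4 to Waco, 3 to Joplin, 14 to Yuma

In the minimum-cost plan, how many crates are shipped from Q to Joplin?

Optimal shipments:
  P–Joplin: 12 crates
  Q–Joplin: 7 crates
  R–Waco: 44 crates
  R–Joplin: 4 crates
  R–Yuma: 57 crates
Total cost = 1076.
So Q→Joplin carries 7 crates.

7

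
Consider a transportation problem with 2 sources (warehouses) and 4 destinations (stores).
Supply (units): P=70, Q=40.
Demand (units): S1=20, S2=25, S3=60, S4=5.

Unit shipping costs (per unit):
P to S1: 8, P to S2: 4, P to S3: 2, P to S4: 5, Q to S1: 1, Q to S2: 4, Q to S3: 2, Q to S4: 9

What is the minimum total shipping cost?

A cheapest plan:
  P->S2: 25 × 4 = 100
  P->S3: 40 × 2 = 80
  P->S4: 5 × 5 = 25
  Q->S1: 20 × 1 = 20
  Q->S3: 20 × 2 = 40
Total = 100 + 80 + 25 + 20 + 40 = 265.

265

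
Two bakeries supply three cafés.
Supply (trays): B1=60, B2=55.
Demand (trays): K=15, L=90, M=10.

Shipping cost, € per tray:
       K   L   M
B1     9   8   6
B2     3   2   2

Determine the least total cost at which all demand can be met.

585

Optimal allocation:
  B1->K: 15 × €9 = €135
  B1->L: 35 × €8 = €280
  B1->M: 10 × €6 = €60
  B2->L: 55 × €2 = €110
Total = 135 + 280 + 60 + 110 = €585.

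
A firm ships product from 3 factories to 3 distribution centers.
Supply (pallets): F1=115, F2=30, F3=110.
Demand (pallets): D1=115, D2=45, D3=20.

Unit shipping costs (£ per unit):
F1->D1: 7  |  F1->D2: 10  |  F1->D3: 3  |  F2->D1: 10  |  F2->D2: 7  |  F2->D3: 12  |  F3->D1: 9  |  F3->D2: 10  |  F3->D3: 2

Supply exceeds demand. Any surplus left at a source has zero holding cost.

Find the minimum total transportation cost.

Optimal allocation:
  F1 to D1: 115 × £7 = £805
  F2 to D2: 30 × £7 = £210
  F3 to D2: 15 × £10 = £150
  F3 to D3: 20 × £2 = £40
Total = 805 + 210 + 150 + 40 = £1205.

1205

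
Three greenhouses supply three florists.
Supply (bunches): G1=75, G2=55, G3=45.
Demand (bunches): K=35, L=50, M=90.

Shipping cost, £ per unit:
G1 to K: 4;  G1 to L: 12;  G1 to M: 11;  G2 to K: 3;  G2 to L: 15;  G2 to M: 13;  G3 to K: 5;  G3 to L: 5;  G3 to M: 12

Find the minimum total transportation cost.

A cheapest plan:
  G1–L: 5 × £12 = £60
  G1–M: 70 × £11 = £770
  G2–K: 35 × £3 = £105
  G2–M: 20 × £13 = £260
  G3–L: 45 × £5 = £225
Total = 60 + 770 + 105 + 260 + 225 = £1420.
(Supply check: G1 ships 75; G2 ships 55; G3 ships 45.)

1420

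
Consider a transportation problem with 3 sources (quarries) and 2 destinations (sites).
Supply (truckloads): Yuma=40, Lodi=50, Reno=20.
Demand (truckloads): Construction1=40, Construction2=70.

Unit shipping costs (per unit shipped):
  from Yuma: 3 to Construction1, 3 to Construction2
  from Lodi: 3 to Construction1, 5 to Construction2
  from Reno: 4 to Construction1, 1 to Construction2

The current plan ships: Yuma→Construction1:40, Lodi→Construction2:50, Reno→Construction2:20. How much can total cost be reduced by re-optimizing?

Current plan cost = 40·3 + 50·5 + 20·1 = 390.
Optimal plan:
  Yuma→Construction2: 40 × 3 = 120
  Lodi→Construction1: 40 × 3 = 120
  Lodi→Construction2: 10 × 5 = 50
  Reno→Construction2: 20 × 1 = 20
Optimal cost = 310.
Saving = 390 − 310 = 80.

80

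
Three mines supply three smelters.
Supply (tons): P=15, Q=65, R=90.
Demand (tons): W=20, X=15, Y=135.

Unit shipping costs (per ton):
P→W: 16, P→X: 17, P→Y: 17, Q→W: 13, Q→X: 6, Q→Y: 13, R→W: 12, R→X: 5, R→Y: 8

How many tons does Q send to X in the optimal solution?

The minimum-cost plan:
  P to W: 15 tons
  Q to W: 5 tons
  Q to X: 15 tons
  Q to Y: 45 tons
  R to Y: 90 tons
Total cost = 1700.
So Q→X carries 15 tons.

15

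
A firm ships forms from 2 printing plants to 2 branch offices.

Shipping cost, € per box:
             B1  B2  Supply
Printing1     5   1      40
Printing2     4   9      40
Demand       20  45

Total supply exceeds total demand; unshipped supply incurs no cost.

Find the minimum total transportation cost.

165

One minimum-cost allocation:
  Printing1–B2: 40 boxes
  Printing2–B1: 20 boxes
  Printing2–B2: 5 boxes
Total cost = €165.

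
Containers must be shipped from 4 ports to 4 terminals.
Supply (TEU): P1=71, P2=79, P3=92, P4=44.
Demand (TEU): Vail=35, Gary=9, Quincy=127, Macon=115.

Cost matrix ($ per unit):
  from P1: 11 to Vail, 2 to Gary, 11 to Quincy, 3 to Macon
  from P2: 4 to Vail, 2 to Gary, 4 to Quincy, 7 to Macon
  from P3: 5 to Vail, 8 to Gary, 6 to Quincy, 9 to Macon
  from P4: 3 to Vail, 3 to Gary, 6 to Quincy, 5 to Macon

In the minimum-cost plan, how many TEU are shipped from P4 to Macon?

The minimum-cost plan:
  P1→Macon: 71 TEU
  P2→Gary: 9 TEU
  P2→Quincy: 70 TEU
  P3→Vail: 35 TEU
  P3→Quincy: 57 TEU
  P4→Macon: 44 TEU
Total cost = $1248.
So P4→Macon carries 44 TEU.

44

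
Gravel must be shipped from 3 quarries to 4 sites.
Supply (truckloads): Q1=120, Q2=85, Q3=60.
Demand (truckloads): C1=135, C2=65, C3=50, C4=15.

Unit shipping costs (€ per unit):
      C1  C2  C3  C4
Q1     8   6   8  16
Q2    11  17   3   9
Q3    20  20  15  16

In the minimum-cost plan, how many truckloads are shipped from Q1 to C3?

Optimal shipments:
  Q1→C1: 55 × €8 = €440
  Q1→C2: 65 × €6 = €390
  Q2→C1: 35 × €11 = €385
  Q2→C3: 50 × €3 = €150
  Q3→C1: 45 × €20 = €900
  Q3→C4: 15 × €16 = €240
Total cost = €2505.
The route Q1→C3 is not used.

0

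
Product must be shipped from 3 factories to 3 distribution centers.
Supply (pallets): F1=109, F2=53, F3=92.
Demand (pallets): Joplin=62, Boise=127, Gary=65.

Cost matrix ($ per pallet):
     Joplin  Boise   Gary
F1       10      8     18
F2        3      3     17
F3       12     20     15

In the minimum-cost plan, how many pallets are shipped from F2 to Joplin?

35

Solving gives:
  F1–Boise: 109 pallets
  F2–Joplin: 35 pallets
  F2–Boise: 18 pallets
  F3–Joplin: 27 pallets
  F3–Gary: 65 pallets
Total cost = $2330.
So F2→Joplin carries 35 pallets.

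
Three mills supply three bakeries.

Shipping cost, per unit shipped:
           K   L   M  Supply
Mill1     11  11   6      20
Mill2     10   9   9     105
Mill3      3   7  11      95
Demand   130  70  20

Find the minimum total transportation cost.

1385

Optimal allocation:
  Mill1–M: 20 sacks
  Mill2–K: 35 sacks
  Mill2–L: 70 sacks
  Mill3–K: 95 sacks
Total cost = 1385.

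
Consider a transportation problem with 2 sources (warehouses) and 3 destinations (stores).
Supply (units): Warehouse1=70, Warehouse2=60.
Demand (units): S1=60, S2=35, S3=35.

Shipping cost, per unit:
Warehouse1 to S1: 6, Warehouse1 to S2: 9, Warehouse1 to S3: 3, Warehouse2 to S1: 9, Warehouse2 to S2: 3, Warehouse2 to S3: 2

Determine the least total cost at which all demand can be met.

545

One minimum-cost allocation:
  Warehouse1→S1: 60 units
  Warehouse1→S3: 10 units
  Warehouse2→S2: 35 units
  Warehouse2→S3: 25 units
Total cost = 545.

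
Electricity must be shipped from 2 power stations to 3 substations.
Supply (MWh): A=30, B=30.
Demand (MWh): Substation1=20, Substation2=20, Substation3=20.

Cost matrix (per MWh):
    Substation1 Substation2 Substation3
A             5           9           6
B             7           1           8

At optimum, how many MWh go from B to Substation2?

20

Solving gives:
  A→Substation1: 20 MWh
  A→Substation3: 10 MWh
  B→Substation2: 20 MWh
  B→Substation3: 10 MWh
Total cost = 260.
So B→Substation2 carries 20 MWh.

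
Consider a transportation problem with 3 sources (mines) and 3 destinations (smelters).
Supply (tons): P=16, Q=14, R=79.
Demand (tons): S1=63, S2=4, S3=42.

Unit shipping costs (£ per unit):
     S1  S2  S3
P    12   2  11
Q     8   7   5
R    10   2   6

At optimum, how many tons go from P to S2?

4

Optimal shipments:
  P to S1: 12 × £12 = £144
  P to S2: 4 × £2 = £8
  Q to S1: 14 × £8 = £112
  R to S1: 37 × £10 = £370
  R to S3: 42 × £6 = £252
Total cost = £886.
So P→S2 carries 4 tons.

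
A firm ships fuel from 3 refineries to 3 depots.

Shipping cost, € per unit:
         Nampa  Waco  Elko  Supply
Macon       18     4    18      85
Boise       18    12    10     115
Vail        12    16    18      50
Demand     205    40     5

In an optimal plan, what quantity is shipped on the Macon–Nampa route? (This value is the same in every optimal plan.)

45

Optimal shipments:
  Macon to Nampa: 45 × €18 = €810
  Macon to Waco: 40 × €4 = €160
  Boise to Nampa: 110 × €18 = €1980
  Boise to Elko: 5 × €10 = €50
  Vail to Nampa: 50 × €12 = €600
Total cost = €3600.
So Macon→Nampa carries 45 kL.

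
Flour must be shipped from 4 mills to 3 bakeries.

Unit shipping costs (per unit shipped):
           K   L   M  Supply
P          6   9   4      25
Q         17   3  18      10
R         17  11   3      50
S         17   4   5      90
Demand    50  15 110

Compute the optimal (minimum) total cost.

One minimum-cost allocation:
  P–K: 25 sacks
  Q–L: 10 sacks
  R–M: 50 sacks
  S–K: 25 sacks
  S–L: 5 sacks
  S–M: 60 sacks
Total cost = 1075.

1075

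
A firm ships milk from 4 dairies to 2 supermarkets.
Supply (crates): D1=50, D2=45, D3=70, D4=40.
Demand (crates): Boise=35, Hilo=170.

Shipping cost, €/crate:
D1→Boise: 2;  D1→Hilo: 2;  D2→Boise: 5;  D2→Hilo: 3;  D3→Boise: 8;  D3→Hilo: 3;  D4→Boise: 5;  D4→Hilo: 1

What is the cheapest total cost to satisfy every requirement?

485

One minimum-cost allocation:
  D1→Boise: 35 crates
  D1→Hilo: 15 crates
  D2→Hilo: 45 crates
  D3→Hilo: 70 crates
  D4→Hilo: 40 crates
Total cost = €485.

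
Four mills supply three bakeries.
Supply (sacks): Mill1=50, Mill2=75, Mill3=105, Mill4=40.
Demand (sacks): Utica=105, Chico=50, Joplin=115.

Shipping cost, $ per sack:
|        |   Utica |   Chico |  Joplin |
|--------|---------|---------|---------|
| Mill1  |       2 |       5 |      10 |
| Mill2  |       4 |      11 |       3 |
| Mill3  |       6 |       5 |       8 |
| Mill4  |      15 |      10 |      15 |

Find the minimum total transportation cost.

One minimum-cost allocation:
  Mill1 to Utica: 50 × $2 = $100
  Mill2 to Joplin: 75 × $3 = $225
  Mill3 to Utica: 55 × $6 = $330
  Mill3 to Chico: 10 × $5 = $50
  Mill3 to Joplin: 40 × $8 = $320
  Mill4 to Chico: 40 × $10 = $400
Total = 100 + 225 + 330 + 50 + 320 + 400 = $1425.

1425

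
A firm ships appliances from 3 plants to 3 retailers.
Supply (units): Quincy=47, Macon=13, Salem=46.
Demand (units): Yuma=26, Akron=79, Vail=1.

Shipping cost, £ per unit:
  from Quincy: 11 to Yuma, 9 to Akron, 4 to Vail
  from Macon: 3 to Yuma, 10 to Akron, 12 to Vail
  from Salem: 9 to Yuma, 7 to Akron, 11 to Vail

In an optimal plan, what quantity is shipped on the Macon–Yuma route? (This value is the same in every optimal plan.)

13

The minimum-cost plan:
  Quincy→Akron: 46 × £9 = £414
  Quincy→Vail: 1 × £4 = £4
  Macon→Yuma: 13 × £3 = £39
  Salem→Yuma: 13 × £9 = £117
  Salem→Akron: 33 × £7 = £231
Total cost = £805.
So Macon→Yuma carries 13 units.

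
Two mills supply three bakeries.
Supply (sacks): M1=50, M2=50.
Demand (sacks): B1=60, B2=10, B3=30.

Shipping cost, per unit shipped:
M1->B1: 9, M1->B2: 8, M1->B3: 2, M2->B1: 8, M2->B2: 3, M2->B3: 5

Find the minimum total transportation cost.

590

An optimal shipping plan:
  M1 to B1: 20 sacks
  M1 to B3: 30 sacks
  M2 to B1: 40 sacks
  M2 to B2: 10 sacks
Total cost = 590.
(Supply check: M1 ships 50; M2 ships 50.)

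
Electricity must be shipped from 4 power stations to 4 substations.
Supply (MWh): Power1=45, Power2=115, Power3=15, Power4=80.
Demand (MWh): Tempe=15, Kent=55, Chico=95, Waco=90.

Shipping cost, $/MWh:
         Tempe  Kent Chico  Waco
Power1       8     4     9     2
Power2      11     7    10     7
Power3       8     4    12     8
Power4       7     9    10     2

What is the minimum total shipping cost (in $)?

A cheapest plan:
  Power1→Kent: 20 × $4 = $80
  Power1→Waco: 25 × $2 = $50
  Power2→Kent: 20 × $7 = $140
  Power2→Chico: 95 × $10 = $950
  Power3→Kent: 15 × $4 = $60
  Power4→Tempe: 15 × $7 = $105
  Power4→Waco: 65 × $2 = $130
Total = 80 + 50 + 140 + 950 + 60 + 105 + 130 = $1515.
(Supply check: Power1 ships 45; Power2 ships 115; Power3 ships 15; Power4 ships 80.)

1515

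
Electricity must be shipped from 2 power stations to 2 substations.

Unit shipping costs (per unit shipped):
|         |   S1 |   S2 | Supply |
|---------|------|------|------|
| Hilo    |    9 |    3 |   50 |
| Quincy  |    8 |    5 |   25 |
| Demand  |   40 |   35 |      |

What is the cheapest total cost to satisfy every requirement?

An optimal shipping plan:
  Hilo→S1: 15 × 9 = 135
  Hilo→S2: 35 × 3 = 105
  Quincy→S1: 25 × 8 = 200
Total = 135 + 105 + 200 = 440.

440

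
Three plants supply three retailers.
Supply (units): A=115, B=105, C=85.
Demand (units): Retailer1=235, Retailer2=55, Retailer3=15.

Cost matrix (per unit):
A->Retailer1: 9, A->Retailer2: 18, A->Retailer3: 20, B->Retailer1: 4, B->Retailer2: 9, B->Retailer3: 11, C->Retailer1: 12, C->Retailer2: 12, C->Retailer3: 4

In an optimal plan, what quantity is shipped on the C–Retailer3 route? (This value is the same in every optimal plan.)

The minimum-cost plan:
  A→Retailer1: 115 × 9 = 1035
  B→Retailer1: 105 × 4 = 420
  C→Retailer1: 15 × 12 = 180
  C→Retailer2: 55 × 12 = 660
  C→Retailer3: 15 × 4 = 60
Total cost = 2355.
So C→Retailer3 carries 15 units.

15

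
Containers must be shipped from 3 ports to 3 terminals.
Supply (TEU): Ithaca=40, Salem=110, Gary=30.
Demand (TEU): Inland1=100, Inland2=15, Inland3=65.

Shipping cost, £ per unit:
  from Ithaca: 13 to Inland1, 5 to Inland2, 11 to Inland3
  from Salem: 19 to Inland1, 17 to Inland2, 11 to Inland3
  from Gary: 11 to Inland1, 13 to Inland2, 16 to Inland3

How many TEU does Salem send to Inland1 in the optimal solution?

Solving gives:
  Ithaca->Inland1: 25 × £13 = £325
  Ithaca->Inland2: 15 × £5 = £75
  Salem->Inland1: 45 × £19 = £855
  Salem->Inland3: 65 × £11 = £715
  Gary->Inland1: 30 × £11 = £330
Total cost = £2300.
So Salem→Inland1 carries 45 TEU.

45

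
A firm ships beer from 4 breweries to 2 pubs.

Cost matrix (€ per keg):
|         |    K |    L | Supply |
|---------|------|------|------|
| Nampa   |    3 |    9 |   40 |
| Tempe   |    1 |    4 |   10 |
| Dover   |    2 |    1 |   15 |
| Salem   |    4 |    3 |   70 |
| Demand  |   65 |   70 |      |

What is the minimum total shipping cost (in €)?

One minimum-cost allocation:
  Nampa to K: 40 kegs
  Tempe to K: 10 kegs
  Dover to K: 15 kegs
  Salem to L: 70 kegs
Total cost = €370.
(Supply check: Nampa ships 40; Tempe ships 10; Dover ships 15; Salem ships 70.)

370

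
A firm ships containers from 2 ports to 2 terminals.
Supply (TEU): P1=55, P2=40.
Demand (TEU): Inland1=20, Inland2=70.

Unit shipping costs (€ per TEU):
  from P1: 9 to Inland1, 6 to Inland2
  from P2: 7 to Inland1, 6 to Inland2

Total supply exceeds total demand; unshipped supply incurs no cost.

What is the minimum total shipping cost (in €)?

Optimal allocation:
  P1→Inland2: 50 × €6 = €300
  P2→Inland1: 20 × €7 = €140
  P2→Inland2: 20 × €6 = €120
Total = 300 + 140 + 120 = €560.
(Supply check: P1 ships 50; P2 ships 40.)

560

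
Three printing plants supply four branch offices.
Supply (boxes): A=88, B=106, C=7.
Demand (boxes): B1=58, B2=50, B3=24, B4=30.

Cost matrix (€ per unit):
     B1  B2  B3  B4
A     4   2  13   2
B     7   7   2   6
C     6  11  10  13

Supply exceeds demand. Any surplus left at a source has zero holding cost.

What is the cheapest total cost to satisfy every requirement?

Optimal allocation:
  A→B1: 8 × €4 = €32
  A→B2: 50 × €2 = €100
  A→B4: 30 × €2 = €60
  B→B1: 43 × €7 = €301
  B→B3: 24 × €2 = €48
  C→B1: 7 × €6 = €42
Total = 32 + 100 + 60 + 301 + 48 + 42 = €583.
(Supply check: A ships 88; B ships 67; C ships 7.)

583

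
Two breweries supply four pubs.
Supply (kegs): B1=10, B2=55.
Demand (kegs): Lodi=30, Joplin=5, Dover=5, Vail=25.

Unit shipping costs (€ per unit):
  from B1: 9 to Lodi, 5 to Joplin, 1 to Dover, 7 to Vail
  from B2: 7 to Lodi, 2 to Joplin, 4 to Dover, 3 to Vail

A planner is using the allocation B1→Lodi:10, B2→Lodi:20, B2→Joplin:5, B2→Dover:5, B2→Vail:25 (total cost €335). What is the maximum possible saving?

Current plan cost = 10·9 + 20·7 + 5·2 + 5·4 + 25·3 = €335.
Optimal plan:
  B1 to Lodi: 5 kegs
  B1 to Dover: 5 kegs
  B2 to Lodi: 25 kegs
  B2 to Joplin: 5 kegs
  B2 to Vail: 25 kegs
Optimal cost = €310.
Saving = 335 − 310 = €25.

25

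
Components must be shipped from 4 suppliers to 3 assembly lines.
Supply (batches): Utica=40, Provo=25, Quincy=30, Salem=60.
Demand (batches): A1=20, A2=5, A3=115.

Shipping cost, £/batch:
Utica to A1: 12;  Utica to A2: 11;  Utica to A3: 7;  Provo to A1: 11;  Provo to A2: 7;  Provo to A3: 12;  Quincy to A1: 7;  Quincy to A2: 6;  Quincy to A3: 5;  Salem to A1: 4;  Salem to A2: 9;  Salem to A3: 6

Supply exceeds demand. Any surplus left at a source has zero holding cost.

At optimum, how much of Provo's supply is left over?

15

An optimal plan:
  Utica→A3: 40 × £7 = £280
  Provo→A2: 5 × £7 = £35
  Provo→A3: 5 × £12 = £60
  Quincy→A3: 30 × £5 = £150
  Salem→A1: 20 × £4 = £80
  Salem→A3: 40 × £6 = £240
Total cost = £845.
Provo ships 10 of its 25, leaving 15.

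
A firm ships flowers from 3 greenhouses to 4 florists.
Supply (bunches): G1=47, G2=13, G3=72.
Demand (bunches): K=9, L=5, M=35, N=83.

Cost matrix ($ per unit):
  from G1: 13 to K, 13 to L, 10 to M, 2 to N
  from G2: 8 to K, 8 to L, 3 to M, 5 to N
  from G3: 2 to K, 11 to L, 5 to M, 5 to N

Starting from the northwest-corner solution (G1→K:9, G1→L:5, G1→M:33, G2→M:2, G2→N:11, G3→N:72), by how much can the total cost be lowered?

442

Current plan cost = 9·13 + 5·13 + 33·10 + 2·3 + 11·5 + 72·5 = $933.
Optimal plan:
  G1->N: 47 × $2 = $94
  G2->L: 5 × $8 = $40
  G2->M: 8 × $3 = $24
  G3->K: 9 × $2 = $18
  G3->M: 27 × $5 = $135
  G3->N: 36 × $5 = $180
Optimal cost = $491.
Saving = 933 − 491 = $442.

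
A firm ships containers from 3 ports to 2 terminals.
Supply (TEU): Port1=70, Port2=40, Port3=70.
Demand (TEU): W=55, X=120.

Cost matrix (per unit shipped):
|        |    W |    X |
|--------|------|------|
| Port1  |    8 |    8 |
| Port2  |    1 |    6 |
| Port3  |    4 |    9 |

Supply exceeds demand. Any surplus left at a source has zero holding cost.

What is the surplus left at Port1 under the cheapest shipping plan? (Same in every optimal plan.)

Minimum-cost shipments:
  Port1–X: 70 × 8 = 560
  Port2–X: 40 × 6 = 240
  Port3–W: 55 × 4 = 220
  Port3–X: 10 × 9 = 90
Total cost = 1110.
Port1 ships 70 of its 70, leaving 0.

0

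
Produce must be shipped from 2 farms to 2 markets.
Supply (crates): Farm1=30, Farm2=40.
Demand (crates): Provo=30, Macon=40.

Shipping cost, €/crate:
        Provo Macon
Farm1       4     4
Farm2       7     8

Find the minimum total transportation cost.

An optimal shipping plan:
  Farm1→Macon: 30 × €4 = €120
  Farm2→Provo: 30 × €7 = €210
  Farm2→Macon: 10 × €8 = €80
Total = 120 + 210 + 80 = €410.

410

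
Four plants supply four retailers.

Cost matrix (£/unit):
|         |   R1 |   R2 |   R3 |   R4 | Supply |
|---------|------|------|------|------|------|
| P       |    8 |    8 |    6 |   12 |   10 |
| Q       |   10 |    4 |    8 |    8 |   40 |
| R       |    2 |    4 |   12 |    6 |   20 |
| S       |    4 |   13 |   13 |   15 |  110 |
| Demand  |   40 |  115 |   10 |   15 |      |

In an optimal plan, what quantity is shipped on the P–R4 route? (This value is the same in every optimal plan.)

Optimal shipments:
  P–R3: 10 × £6 = £60
  Q–R2: 40 × £4 = £160
  R–R2: 20 × £4 = £80
  S–R1: 40 × £4 = £160
  S–R2: 55 × £13 = £715
  S–R4: 15 × £15 = £225
Total cost = £1400.
The route P→R4 is not used.

0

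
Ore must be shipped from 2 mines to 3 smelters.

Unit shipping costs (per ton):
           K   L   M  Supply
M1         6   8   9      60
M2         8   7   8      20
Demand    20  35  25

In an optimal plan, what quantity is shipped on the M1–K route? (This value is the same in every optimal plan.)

Optimal shipments:
  M1->K: 20 × 6 = 120
  M1->L: 35 × 8 = 280
  M1->M: 5 × 9 = 45
  M2->M: 20 × 8 = 160
Total cost = 605.
So M1→K carries 20 tons.

20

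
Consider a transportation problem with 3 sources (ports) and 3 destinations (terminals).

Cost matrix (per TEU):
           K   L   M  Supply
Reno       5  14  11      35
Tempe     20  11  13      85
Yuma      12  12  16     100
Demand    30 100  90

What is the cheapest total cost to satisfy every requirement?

Optimal allocation:
  Reno->K: 30 × 5 = 150
  Reno->M: 5 × 11 = 55
  Tempe->M: 85 × 13 = 1105
  Yuma->L: 100 × 12 = 1200
Total = 150 + 55 + 1105 + 1200 = 2510.

2510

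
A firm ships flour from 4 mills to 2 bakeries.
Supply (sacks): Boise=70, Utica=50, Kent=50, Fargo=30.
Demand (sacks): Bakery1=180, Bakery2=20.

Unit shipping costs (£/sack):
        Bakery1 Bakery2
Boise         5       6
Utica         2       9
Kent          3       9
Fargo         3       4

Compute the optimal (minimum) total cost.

710

One minimum-cost allocation:
  Boise to Bakery1: 50 × £5 = £250
  Boise to Bakery2: 20 × £6 = £120
  Utica to Bakery1: 50 × £2 = £100
  Kent to Bakery1: 50 × £3 = £150
  Fargo to Bakery1: 30 × £3 = £90
Total = 250 + 120 + 100 + 150 + 90 = £710.
(Supply check: Boise ships 70; Utica ships 50; Kent ships 50; Fargo ships 30.)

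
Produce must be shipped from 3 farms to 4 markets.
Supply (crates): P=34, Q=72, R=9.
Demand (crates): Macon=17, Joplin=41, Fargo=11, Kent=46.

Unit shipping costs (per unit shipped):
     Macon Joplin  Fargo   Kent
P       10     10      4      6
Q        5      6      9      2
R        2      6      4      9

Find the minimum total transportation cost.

Optimal allocation:
  P→Joplin: 23 × 10 = 230
  P→Fargo: 11 × 4 = 44
  Q→Macon: 8 × 5 = 40
  Q→Joplin: 18 × 6 = 108
  Q→Kent: 46 × 2 = 92
  R→Macon: 9 × 2 = 18
Total = 230 + 44 + 40 + 108 + 92 + 18 = 532.

532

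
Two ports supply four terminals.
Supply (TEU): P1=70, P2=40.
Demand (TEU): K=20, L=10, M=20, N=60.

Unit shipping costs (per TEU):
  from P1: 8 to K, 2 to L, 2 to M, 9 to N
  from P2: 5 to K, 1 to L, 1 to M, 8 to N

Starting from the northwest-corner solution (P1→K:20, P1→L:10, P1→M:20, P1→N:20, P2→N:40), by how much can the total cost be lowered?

Current plan cost = 20·8 + 10·2 + 20·2 + 20·9 + 40·8 = 720.
Optimal plan:
  P1->L: 10 × 2 = 20
  P1->M: 20 × 2 = 40
  P1->N: 40 × 9 = 360
  P2->K: 20 × 5 = 100
  P2->N: 20 × 8 = 160
Optimal cost = 680.
Saving = 720 − 680 = 40.

40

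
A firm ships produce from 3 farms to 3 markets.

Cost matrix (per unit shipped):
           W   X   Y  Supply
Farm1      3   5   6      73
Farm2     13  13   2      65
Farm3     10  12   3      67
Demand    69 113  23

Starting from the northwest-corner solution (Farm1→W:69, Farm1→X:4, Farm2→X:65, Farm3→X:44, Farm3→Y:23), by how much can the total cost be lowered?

Current plan cost = 69·3 + 4·5 + 65·13 + 44·12 + 23·3 = 1669.
Optimal plan:
  Farm1 to W: 2 × 3 = 6
  Farm1 to X: 71 × 5 = 355
  Farm2 to X: 42 × 13 = 546
  Farm2 to Y: 23 × 2 = 46
  Farm3 to W: 67 × 10 = 670
Optimal cost = 1623.
Saving = 1669 − 1623 = 46.

46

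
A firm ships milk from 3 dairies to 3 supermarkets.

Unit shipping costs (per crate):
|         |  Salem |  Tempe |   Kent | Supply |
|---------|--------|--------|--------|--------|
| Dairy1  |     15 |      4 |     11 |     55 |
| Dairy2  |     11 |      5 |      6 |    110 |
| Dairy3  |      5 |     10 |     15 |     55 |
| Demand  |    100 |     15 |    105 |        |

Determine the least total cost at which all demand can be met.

1620

One minimum-cost allocation:
  Dairy1→Salem: 40 × 15 = 600
  Dairy1→Tempe: 15 × 4 = 60
  Dairy2→Salem: 5 × 11 = 55
  Dairy2→Kent: 105 × 6 = 630
  Dairy3→Salem: 55 × 5 = 275
Total = 600 + 60 + 55 + 630 + 275 = 1620.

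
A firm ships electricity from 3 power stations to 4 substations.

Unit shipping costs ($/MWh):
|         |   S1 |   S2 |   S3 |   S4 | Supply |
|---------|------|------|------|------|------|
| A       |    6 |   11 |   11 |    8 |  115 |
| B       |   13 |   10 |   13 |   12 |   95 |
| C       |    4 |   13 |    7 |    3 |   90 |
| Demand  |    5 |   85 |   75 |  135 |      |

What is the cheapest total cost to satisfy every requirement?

2355

A cheapest plan:
  A->S1: 5 MWh
  A->S3: 65 MWh
  A->S4: 45 MWh
  B->S2: 85 MWh
  B->S3: 10 MWh
  C->S4: 90 MWh
Total cost = $2355.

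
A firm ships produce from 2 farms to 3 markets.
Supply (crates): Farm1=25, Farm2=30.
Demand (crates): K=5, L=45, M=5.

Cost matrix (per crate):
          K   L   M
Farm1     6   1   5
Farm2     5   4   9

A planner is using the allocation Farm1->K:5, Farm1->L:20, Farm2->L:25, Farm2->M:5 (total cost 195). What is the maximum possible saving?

25

Current plan cost = 5·6 + 20·1 + 25·4 + 5·9 = 195.
Optimal plan:
  Farm1 to L: 20 × 1 = 20
  Farm1 to M: 5 × 5 = 25
  Farm2 to K: 5 × 5 = 25
  Farm2 to L: 25 × 4 = 100
Optimal cost = 170.
Saving = 195 − 170 = 25.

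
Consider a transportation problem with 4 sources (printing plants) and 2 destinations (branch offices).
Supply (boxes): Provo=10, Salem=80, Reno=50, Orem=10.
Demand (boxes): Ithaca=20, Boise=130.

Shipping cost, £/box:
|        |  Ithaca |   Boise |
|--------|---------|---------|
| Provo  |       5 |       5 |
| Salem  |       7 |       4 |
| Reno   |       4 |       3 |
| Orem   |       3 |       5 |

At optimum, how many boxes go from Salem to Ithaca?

0

Solving gives:
  Provo–Ithaca: 10 boxes
  Salem–Boise: 80 boxes
  Reno–Boise: 50 boxes
  Orem–Ithaca: 10 boxes
Total cost = £550.
The route Salem→Ithaca is not used.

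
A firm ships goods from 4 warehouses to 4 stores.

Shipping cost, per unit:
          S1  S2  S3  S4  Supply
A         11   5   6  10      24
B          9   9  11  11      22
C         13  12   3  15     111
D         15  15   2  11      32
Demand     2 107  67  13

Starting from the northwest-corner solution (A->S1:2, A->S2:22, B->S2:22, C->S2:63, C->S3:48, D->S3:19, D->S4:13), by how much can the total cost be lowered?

Current plan cost = 2·11 + 22·5 + 22·9 + 63·12 + 48·3 + 19·2 + 13·11 = 1411.
Optimal plan:
  A to S2: 24 × 5 = 120
  B to S1: 2 × 9 = 18
  B to S2: 20 × 9 = 180
  C to S2: 63 × 12 = 756
  C to S3: 48 × 3 = 144
  D to S3: 19 × 2 = 38
  D to S4: 13 × 11 = 143
Optimal cost = 1399.
Saving = 1411 − 1399 = 12.

12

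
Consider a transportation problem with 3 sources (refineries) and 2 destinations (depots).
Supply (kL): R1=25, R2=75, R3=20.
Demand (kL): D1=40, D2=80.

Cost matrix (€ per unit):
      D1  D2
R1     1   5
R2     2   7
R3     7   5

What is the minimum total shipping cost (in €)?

550

An optimal shipping plan:
  R1→D2: 25 × €5 = €125
  R2→D1: 40 × €2 = €80
  R2→D2: 35 × €7 = €245
  R3→D2: 20 × €5 = €100
Total = 125 + 80 + 245 + 100 = €550.
(Supply check: R1 ships 25; R2 ships 75; R3 ships 20.)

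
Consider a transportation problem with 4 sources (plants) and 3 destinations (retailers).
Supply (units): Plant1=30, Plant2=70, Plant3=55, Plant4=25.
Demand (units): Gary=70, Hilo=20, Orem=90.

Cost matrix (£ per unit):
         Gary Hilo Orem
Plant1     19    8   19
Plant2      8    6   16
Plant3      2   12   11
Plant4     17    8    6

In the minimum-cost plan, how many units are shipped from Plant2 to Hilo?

0

Solving gives:
  Plant1–Hilo: 20 units
  Plant1–Orem: 10 units
  Plant2–Gary: 15 units
  Plant2–Orem: 55 units
  Plant3–Gary: 55 units
  Plant4–Orem: 25 units
Total cost = £1610.
The route Plant2→Hilo is not used.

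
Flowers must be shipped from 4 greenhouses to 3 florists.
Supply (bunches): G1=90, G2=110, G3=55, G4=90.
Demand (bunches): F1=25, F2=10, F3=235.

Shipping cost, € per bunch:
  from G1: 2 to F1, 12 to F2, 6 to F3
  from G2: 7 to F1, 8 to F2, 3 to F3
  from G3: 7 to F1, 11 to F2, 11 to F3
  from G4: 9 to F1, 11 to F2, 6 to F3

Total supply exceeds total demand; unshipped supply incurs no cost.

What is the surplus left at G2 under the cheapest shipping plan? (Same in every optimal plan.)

An optimal plan:
  G1 to F1: 25 × €2 = €50
  G1 to F3: 65 × €6 = €390
  G2 to F3: 110 × €3 = €330
  G3 to F2: 10 × €11 = €110
  G4 to F3: 60 × €6 = €360
Total cost = €1240.
G2 ships 110 of its 110, leaving 0.

0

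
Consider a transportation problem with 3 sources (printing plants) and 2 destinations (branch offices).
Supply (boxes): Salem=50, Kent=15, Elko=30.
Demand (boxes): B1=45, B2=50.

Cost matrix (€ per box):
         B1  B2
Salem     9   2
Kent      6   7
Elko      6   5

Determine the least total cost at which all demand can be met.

An optimal shipping plan:
  Salem to B2: 50 × €2 = €100
  Kent to B1: 15 × €6 = €90
  Elko to B1: 30 × €6 = €180
Total = 100 + 90 + 180 = €370.

370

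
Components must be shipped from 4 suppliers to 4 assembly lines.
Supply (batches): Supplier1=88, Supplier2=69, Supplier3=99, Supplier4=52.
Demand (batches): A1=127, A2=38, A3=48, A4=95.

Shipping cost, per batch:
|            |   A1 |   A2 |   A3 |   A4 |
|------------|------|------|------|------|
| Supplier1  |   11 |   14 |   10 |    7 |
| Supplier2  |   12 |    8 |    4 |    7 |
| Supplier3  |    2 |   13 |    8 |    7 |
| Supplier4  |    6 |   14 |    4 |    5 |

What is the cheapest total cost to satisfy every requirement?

Optimal allocation:
  Supplier1 to A4: 88 × 7 = 616
  Supplier2 to A2: 38 × 8 = 304
  Supplier2 to A3: 31 × 4 = 124
  Supplier3 to A1: 99 × 2 = 198
  Supplier4 to A1: 28 × 6 = 168
  Supplier4 to A3: 17 × 4 = 68
  Supplier4 to A4: 7 × 5 = 35
Total = 616 + 304 + 124 + 198 + 168 + 68 + 35 = 1513.

1513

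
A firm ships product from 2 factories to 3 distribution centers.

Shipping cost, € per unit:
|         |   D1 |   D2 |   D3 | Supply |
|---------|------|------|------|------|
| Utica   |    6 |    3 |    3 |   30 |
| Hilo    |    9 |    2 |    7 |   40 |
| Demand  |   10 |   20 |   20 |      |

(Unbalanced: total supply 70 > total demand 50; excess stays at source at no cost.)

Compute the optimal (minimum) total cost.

160

Optimal allocation:
  Utica→D1: 10 × €6 = €60
  Utica→D3: 20 × €3 = €60
  Hilo→D2: 20 × €2 = €40
Total = 60 + 60 + 40 = €160.
(Supply check: Utica ships 30; Hilo ships 20.)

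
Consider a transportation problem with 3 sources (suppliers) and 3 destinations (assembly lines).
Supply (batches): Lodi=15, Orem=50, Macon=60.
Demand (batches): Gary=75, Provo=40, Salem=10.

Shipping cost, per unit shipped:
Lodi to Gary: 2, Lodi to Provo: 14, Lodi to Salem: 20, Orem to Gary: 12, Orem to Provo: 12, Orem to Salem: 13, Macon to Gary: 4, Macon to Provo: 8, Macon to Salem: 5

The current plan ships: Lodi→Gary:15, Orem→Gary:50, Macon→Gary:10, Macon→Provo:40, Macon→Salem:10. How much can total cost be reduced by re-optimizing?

160

Current plan cost = 15·2 + 50·12 + 10·4 + 40·8 + 10·5 = 1040.
Optimal plan:
  Lodi→Gary: 15 × 2 = 30
  Orem→Gary: 10 × 12 = 120
  Orem→Provo: 40 × 12 = 480
  Macon→Gary: 50 × 4 = 200
  Macon→Salem: 10 × 5 = 50
Optimal cost = 880.
Saving = 1040 − 880 = 160.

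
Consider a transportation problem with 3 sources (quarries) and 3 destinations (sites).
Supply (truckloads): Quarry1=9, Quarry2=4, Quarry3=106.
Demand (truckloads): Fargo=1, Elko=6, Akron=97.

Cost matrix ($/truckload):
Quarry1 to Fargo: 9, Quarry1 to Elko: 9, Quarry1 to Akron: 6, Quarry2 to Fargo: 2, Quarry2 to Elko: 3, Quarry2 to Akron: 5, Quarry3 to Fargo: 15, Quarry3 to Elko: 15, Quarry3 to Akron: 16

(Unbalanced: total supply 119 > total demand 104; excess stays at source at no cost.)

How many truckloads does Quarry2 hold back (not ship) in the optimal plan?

Minimum-cost shipments:
  Quarry1→Akron: 9 truckloads
  Quarry2→Fargo: 1 truckloads
  Quarry2→Elko: 3 truckloads
  Quarry3→Elko: 3 truckloads
  Quarry3→Akron: 88 truckloads
Total cost = $1518.
Quarry2 ships 4 of its 4, leaving 0.

0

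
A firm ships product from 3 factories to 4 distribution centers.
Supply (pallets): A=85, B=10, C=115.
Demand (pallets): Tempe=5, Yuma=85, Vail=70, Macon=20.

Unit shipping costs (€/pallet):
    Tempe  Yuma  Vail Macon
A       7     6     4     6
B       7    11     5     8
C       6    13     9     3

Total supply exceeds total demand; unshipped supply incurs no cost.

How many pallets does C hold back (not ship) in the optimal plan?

30

An optimal plan:
  A->Yuma: 85 × €6 = €510
  B->Vail: 10 × €5 = €50
  C->Tempe: 5 × €6 = €30
  C->Vail: 60 × €9 = €540
  C->Macon: 20 × €3 = €60
Total cost = €1190.
C ships 85 of its 115, leaving 30.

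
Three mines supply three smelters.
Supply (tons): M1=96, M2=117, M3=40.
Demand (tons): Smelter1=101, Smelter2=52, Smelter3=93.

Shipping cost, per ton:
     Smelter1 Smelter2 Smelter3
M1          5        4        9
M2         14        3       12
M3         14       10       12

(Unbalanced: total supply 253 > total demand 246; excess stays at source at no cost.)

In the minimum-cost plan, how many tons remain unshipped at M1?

0

An optimal plan:
  M1–Smelter1: 96 × 5 = 480
  M2–Smelter1: 5 × 14 = 70
  M2–Smelter2: 52 × 3 = 156
  M2–Smelter3: 60 × 12 = 720
  M3–Smelter3: 33 × 12 = 396
Total cost = 1822.
M1 ships 96 of its 96, leaving 0.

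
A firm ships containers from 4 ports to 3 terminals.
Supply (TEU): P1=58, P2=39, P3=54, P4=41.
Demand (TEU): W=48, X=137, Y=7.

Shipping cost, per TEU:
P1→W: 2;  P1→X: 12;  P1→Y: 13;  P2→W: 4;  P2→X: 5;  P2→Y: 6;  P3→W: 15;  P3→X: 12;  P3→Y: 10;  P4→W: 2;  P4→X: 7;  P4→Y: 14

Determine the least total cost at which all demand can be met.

1332

A cheapest plan:
  P1 to W: 48 × 2 = 96
  P1 to X: 10 × 12 = 120
  P2 to X: 39 × 5 = 195
  P3 to X: 47 × 12 = 564
  P3 to Y: 7 × 10 = 70
  P4 to X: 41 × 7 = 287
Total = 96 + 120 + 195 + 564 + 70 + 287 = 1332.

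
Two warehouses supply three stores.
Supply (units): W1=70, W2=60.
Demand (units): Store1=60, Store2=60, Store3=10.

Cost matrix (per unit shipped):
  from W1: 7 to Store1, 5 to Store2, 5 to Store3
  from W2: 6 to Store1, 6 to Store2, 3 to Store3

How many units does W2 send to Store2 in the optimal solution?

Solving gives:
  W1→Store1: 10 × 7 = 70
  W1→Store2: 60 × 5 = 300
  W2→Store1: 50 × 6 = 300
  W2→Store3: 10 × 3 = 30
Total cost = 700.
The route W2→Store2 is not used.

0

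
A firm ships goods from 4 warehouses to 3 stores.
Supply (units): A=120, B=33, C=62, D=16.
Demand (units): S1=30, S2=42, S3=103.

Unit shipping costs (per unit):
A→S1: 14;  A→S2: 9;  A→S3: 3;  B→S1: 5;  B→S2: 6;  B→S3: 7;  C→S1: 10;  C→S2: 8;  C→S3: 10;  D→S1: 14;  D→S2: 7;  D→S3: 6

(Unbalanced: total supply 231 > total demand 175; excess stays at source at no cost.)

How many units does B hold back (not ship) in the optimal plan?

An optimal plan:
  A–S3: 103 units
  B–S1: 30 units
  B–S2: 3 units
  C–S2: 23 units
  D–S2: 16 units
Total cost = 773.
B ships 33 of its 33, leaving 0.

0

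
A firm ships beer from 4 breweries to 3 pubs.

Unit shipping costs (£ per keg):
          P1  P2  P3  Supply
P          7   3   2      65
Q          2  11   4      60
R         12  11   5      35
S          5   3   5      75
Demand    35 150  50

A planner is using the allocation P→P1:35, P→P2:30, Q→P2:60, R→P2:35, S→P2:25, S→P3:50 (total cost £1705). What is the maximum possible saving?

Current plan cost = 35·7 + 30·3 + 60·11 + 35·11 + 25·3 + 50·5 = £1705.
Optimal plan:
  P to P2: 65 × £3 = £195
  Q to P1: 35 × £2 = £70
  Q to P3: 25 × £4 = £100
  R to P2: 10 × £11 = £110
  R to P3: 25 × £5 = £125
  S to P2: 75 × £3 = £225
Optimal cost = £825.
Saving = 1705 − 825 = £880.

880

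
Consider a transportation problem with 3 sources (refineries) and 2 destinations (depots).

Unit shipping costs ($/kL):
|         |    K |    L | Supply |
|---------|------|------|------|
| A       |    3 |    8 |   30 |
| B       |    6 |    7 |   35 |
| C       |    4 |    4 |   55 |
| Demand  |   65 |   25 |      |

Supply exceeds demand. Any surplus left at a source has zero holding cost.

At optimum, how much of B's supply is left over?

Minimum-cost shipments:
  A to K: 30 kL
  B to K: 5 kL
  C to K: 30 kL
  C to L: 25 kL
Total cost = $340.
B ships 5 of its 35, leaving 30.

30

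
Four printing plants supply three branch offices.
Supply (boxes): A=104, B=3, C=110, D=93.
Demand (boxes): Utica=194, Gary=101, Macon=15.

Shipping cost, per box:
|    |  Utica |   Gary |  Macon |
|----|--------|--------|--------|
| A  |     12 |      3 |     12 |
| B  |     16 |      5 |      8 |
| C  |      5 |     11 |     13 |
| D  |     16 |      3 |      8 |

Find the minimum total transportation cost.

1981

A cheapest plan:
  A–Utica: 84 boxes
  A–Gary: 20 boxes
  B–Macon: 3 boxes
  C–Utica: 110 boxes
  D–Gary: 81 boxes
  D–Macon: 12 boxes
Total cost = 1981.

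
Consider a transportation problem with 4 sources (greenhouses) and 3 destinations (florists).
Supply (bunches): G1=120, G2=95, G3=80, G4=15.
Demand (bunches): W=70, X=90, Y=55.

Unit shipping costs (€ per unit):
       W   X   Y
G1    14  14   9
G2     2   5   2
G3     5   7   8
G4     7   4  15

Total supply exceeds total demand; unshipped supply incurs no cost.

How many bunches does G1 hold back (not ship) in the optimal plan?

95

An optimal plan:
  G1 to Y: 25 × €9 = €225
  G2 to W: 65 × €2 = €130
  G2 to Y: 30 × €2 = €60
  G3 to W: 5 × €5 = €25
  G3 to X: 75 × €7 = €525
  G4 to X: 15 × €4 = €60
Total cost = €1025.
G1 ships 25 of its 120, leaving 95.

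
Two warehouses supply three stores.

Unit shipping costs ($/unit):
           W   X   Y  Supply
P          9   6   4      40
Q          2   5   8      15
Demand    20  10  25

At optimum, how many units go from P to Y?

25

The minimum-cost plan:
  P to W: 5 × $9 = $45
  P to X: 10 × $6 = $60
  P to Y: 25 × $4 = $100
  Q to W: 15 × $2 = $30
Total cost = $235.
So P→Y carries 25 units.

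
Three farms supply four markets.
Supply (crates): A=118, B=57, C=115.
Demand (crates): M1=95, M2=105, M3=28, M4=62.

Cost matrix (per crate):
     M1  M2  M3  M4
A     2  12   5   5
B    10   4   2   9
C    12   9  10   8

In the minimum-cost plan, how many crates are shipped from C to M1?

The minimum-cost plan:
  A→M1: 95 × 2 = 190
  A→M4: 23 × 5 = 115
  B→M2: 29 × 4 = 116
  B→M3: 28 × 2 = 56
  C→M2: 76 × 9 = 684
  C→M4: 39 × 8 = 312
Total cost = 1473.
The route C→M1 is not used.

0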